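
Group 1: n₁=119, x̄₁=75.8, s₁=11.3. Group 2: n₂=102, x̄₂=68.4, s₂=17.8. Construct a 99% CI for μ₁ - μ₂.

Difference = 7.4. SE = √(11.3²/119 + 17.8²/102) = 2.044. CI = (2.13, 12.67)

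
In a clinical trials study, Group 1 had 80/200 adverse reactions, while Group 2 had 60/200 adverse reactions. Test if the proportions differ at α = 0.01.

p̂₁ = 0.4, p̂₂ = 0.3, pooled p̂ = 0.35. z = 2.097. Critical: ±2.576. Fail to reject H₀.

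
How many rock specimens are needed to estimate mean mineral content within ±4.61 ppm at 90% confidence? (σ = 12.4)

n = (z*σ/E)² = (1.645×12.4/4.61)² = 19.6 → n = 20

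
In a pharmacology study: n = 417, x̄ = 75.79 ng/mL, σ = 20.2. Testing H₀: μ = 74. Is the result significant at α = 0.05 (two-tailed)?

z = (75.79 - 74)/(20.2/√417) = 1.81. Since |z| ≤ 1.96, not significant at α = 0.05.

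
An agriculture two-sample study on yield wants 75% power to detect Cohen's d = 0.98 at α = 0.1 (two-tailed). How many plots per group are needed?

z_{α/2} = 1.645, z_β = Φ⁻¹(0.75) = 0.674. For large effect (d = 0.98): n per group = 2(z_{α/2} + z_β)²/d² = 2(1.645 + 0.674)²/0.98² = 11.2 → 12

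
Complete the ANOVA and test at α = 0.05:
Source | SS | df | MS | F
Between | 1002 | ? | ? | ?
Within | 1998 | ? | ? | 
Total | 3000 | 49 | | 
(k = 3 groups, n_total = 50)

df_between = 2, df_within = 47. MS_between = 501.0, MS_within = 42.51. F = 11.785, F_crit ≈ 3.195. Reject H₀.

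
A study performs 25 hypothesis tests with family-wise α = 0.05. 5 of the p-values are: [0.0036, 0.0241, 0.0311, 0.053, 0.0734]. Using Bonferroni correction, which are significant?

Bonferroni α = 0.05/25 = 0.002. None of the given p-values are significant.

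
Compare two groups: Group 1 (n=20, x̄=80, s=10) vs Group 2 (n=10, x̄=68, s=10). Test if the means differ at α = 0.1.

Pooled sp = 10.0. t = 3.098, df = 28. Critical t = ±1.701. Reject H₀.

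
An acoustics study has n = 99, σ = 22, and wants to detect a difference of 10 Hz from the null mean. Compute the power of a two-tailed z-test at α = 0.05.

SE = σ/√n = 22/√99 = 2.211. Non-centrality λ = d/SE = 10/2.211 = 4.523. Power ≈ Φ(λ - z_{α/2}) = Φ(4.523 - 1.96) = Φ(2.563) = 0.995.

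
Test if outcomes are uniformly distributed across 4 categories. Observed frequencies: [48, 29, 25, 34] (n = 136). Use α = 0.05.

Expected = 34 each. χ² = Σ(O-E)²/E = 8.882. df = 3, critical value = 7.815. Reject H₀.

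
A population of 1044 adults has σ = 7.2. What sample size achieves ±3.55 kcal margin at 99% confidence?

Without FPC: n₀ = (2.576×7.2/3.55)² = 27.296. With FPC: n = n₀N/(n₀+N-1) = 26.6 → n = 27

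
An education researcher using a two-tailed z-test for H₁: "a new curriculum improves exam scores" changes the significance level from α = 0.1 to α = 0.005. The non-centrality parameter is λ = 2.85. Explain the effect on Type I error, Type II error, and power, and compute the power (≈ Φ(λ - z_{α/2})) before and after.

Decreasing α from 0.1 to 0.005:
• Type I error rate decreases (α is the Type I rate by definition).
• Critical value moves from z_{α/2} = 1.645 to 2.807, so power = Φ(λ - z_{α/2}) goes from Φ(2.85 - 1.645) = 0.886 to Φ(2.85 - 2.807) = 0.517.
• Type II error rate β = 1 - power therefore increases (0.114 → 0.483).
Appropriate when false positives are costly — here, adopting a curriculum that gives no real benefit — disruption for nothing.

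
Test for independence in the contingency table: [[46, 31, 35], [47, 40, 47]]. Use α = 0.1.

χ² = 0.948. df = 2, critical = 4.605. Fail to reject H₀. No evidence of dependence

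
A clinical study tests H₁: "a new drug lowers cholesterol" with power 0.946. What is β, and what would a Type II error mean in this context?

β = 1 - power = 1 - 0.946 = 0.054. A Type II error is failing to reject H₀ when H₀ is false (false negative) — here, failing to conclude that a new drug lowers cholesterol when in fact it is true. Consequence: shelving an effective drug — patients miss out on a treatment that would have helped.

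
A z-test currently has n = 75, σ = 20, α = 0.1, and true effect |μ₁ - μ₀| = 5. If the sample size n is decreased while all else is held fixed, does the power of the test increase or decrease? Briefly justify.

Power decreases: a smaller n inflates the standard error σ/√n, pulling the sampling distribution under H₁ back toward the critical value.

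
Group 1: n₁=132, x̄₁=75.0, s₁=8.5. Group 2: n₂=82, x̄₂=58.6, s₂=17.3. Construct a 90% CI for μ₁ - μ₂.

Difference = 16.4. SE = √(8.5²/132 + 17.3²/82) = 2.049. CI = (13.03, 19.77)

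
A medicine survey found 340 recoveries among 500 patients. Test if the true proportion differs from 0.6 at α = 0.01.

p̂ = 0.68, p₀ = 0.6. z = (p̂ - p₀)/√(p₀(1-p₀)/n) = 3.651. Critical: ±2.576. Reject H₀.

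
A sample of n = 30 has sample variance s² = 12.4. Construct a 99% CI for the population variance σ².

df = 29. χ²_{0.005} = 52.336, χ²_{0.995} = 13.121. CI for σ² = ((n-1)s²/χ²_{α/2}, (n-1)s²/χ²_{1-α/2}) = (29·12.4/52.336, 29·12.4/13.121) = (6.87, 27.41)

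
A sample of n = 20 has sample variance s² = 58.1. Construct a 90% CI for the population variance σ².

df = 19. χ²_{0.05} = 30.144, χ²_{0.95} = 10.117. CI for σ² = ((n-1)s²/χ²_{α/2}, (n-1)s²/χ²_{1-α/2}) = (19·58.1/30.144, 19·58.1/10.117) = (36.62, 109.11)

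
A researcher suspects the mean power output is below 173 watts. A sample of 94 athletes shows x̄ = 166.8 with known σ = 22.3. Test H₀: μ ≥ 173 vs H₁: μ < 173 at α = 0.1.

z = -2.696. Critical value: -1.28. Reject H₀.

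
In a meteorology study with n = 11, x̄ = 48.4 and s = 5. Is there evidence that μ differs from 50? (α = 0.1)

t = (x̄ - μ₀)/(s/√n) = (48.4 - 50)/(5/√11) = -1.061. df = 10, critical t = ±1.812. Fail to reject H₀.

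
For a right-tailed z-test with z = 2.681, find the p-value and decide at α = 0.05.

p = P(Z > 2.681) = 1 - Φ(2.681) ≈ 0.0037. Since p < 0.05, reject H₀ (significant) at α = 0.05.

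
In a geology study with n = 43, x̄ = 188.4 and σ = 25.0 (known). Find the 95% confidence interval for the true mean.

CI = x̄ ± z*(σ/√n) = 188.4 ± 1.96(25.0/√43) = 188.4 ± 7.47 = (180.93, 195.87)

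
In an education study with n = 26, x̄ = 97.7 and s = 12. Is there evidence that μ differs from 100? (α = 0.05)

t = (x̄ - μ₀)/(s/√n) = (97.7 - 100)/(12/√26) = -0.977. df = 25, critical t = ±2.06. Fail to reject H₀.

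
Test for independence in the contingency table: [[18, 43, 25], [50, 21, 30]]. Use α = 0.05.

χ² = 22.014. df = 2, critical = 5.991. Reject H₀. Variables are dependent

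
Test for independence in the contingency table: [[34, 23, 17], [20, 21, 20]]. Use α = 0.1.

χ² = 2.737. df = 2, critical = 4.605. Fail to reject H₀. No evidence of dependence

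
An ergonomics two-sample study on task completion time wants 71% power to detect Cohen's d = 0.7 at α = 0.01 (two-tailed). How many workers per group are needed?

z_{α/2} = 2.576, z_β = Φ⁻¹(0.71) = 0.553. For medium effect (d = 0.7): n per group = 2(z_{α/2} + z_β)²/d² = 2(2.576 + 0.553)²/0.7² = 40.0 → 40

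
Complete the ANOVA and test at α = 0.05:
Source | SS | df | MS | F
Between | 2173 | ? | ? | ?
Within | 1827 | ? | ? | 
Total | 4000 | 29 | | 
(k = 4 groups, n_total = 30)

df_between = 3, df_within = 26. MS_between = 724.33, MS_within = 70.27. F = 10.308, F_crit ≈ 2.975. Reject H₀.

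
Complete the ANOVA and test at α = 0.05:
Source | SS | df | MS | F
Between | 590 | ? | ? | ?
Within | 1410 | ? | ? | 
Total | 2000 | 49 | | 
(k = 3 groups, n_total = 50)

df_between = 2, df_within = 47. MS_between = 295.0, MS_within = 30.0. F = 9.833, F_crit ≈ 3.195. Reject H₀.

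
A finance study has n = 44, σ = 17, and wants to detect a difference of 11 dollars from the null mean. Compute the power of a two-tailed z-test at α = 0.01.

SE = σ/√n = 17/√44 = 2.563. Non-centrality λ = d/SE = 11/2.563 = 4.292. Power ≈ Φ(λ - z_{α/2}) = Φ(4.292 - 2.576) = Φ(1.716) = 0.957.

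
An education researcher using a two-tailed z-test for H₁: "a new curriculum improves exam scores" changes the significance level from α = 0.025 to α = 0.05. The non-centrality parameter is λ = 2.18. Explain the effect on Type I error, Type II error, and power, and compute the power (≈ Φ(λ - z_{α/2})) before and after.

Increasing α from 0.025 to 0.05:
• Type I error rate increases (α is the Type I rate by definition).
• Critical value moves from z_{α/2} = 2.241 to 1.96, so power = Φ(λ - z_{α/2}) goes from Φ(2.18 - 2.241) = 0.476 to Φ(2.18 - 1.96) = 0.587.
• Type II error rate β = 1 - power therefore decreases (0.524 → 0.413).
Appropriate when false negatives are costly — here, keeping the old curriculum when the new one would have helped students.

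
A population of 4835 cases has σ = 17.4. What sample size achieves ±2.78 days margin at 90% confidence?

Without FPC: n₀ = (1.645×17.4/2.78)² = 106.009. With FPC: n = n₀N/(n₀+N-1) = 103.8 → n = 104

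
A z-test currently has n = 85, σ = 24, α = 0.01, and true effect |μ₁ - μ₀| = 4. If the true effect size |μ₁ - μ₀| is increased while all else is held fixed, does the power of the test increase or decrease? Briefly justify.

Power increases: a larger true effect increases the non-centrality λ = |μ₁ - μ₀|/(σ/√n).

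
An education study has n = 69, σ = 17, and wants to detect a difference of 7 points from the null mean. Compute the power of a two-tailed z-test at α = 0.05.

SE = σ/√n = 17/√69 = 2.047. Non-centrality λ = d/SE = 7/2.047 = 3.42. Power ≈ Φ(λ - z_{α/2}) = Φ(3.42 - 1.96) = Φ(1.46) = 0.928.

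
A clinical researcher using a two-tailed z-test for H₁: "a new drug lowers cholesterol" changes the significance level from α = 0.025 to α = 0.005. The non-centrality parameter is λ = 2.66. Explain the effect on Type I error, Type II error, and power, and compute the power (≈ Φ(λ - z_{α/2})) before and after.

Decreasing α from 0.025 to 0.005:
• Type I error rate decreases (α is the Type I rate by definition).
• Critical value moves from z_{α/2} = 2.241 to 2.807, so power = Φ(λ - z_{α/2}) goes from Φ(2.66 - 2.241) = 0.662 to Φ(2.66 - 2.807) = 0.442.
• Type II error rate β = 1 - power therefore increases (0.338 → 0.558).
Appropriate when false positives are costly — here, approving an ineffective drug — patients take a useless medication and may skip effective alternatives.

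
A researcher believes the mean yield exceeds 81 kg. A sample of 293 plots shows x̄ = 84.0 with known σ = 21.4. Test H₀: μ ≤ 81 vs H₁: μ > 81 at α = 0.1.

z = 2.4. Critical value: 1.28. Reject H₀.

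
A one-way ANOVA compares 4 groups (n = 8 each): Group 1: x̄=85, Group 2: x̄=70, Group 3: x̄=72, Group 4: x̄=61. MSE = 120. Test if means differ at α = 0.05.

Grand mean = 72.0. SS_between = 2352.0, MS_between = 784.0. F = 6.533, F_crit ≈ 2.947. Reject H₀.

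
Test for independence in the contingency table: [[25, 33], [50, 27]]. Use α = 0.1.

χ² = 6.386. df = 1, critical = 2.706. Reject H₀. Variables are dependent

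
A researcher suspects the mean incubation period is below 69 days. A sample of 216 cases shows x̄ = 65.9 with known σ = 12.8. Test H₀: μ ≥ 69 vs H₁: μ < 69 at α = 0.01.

z = -3.559. Critical value: -2.33. Reject H₀.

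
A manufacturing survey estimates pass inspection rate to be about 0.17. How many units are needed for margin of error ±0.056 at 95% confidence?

n = z²p(1-p)/E² = 1.96²×0.17×0.83/0.056² = 172.8 → n = 173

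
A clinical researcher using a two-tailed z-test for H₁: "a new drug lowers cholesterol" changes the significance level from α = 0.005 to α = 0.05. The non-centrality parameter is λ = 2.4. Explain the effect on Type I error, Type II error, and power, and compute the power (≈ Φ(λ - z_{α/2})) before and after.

Increasing α from 0.005 to 0.05:
• Type I error rate increases (α is the Type I rate by definition).
• Critical value moves from z_{α/2} = 2.807 to 1.96, so power = Φ(λ - z_{α/2}) goes from Φ(2.4 - 2.807) = 0.342 to Φ(2.4 - 1.96) = 0.67.
• Type II error rate β = 1 - power therefore decreases (0.658 → 0.33).
Appropriate when false negatives are costly — here, shelving an effective drug — patients miss out on a treatment that would have helped.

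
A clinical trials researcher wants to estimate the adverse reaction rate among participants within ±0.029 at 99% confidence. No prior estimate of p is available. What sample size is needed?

Conservative approach: use p = 0.5 (maximizes p(1-p) = 0.25). n = z²(0.25)/E² = 2.576²×0.25/0.029² = 1972.6 → n = 1973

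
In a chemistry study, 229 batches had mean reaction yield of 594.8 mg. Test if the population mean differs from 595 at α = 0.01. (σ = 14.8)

z = (x̄ - μ₀)/(σ/√n) = (594.8 - 595)/(14.8/√229) = -0.204. Critical value: ±2.576. Since |-0.204| ≤ 2.576, Fail to reject H₀.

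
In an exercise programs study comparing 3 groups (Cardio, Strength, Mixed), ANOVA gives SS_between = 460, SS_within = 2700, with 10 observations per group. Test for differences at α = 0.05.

df_between = 2, df_within = 27. F = MS_between/MS_within = 230.0/100.0 = 2.3. F_crit ≈ 3.354. Fail to reject H₀.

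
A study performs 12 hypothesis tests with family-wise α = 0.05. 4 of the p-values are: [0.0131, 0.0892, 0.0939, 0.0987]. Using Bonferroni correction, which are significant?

Bonferroni α = 0.05/12 = 0.00417. None of the given p-values are significant.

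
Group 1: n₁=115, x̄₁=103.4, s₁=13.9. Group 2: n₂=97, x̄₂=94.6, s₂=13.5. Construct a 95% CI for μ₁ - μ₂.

Difference = 8.8. SE = √(13.9²/115 + 13.5²/97) = 1.887. CI = (5.1, 12.5)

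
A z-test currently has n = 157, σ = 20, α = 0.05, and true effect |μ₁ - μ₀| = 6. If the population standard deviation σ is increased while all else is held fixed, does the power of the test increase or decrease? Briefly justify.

Power decreases: a larger σ inflates the standard error σ/√n, pulling the sampling distribution under H₁ back toward the critical value.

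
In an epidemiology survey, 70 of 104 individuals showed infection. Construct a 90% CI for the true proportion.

p̂ = 0.673. CI = p̂ ± z*√(p̂(1-p̂)/n) = (0.597, 0.749)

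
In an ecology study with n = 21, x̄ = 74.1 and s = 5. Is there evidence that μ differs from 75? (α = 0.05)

t = (x̄ - μ₀)/(s/√n) = (74.1 - 75)/(5/√21) = -0.825. df = 20, critical t = ±2.086. Fail to reject H₀.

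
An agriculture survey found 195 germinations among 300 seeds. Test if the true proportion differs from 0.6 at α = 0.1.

p̂ = 0.65, p₀ = 0.6. z = (p̂ - p₀)/√(p₀(1-p₀)/n) = 1.768. Critical: ±1.645. Reject H₀.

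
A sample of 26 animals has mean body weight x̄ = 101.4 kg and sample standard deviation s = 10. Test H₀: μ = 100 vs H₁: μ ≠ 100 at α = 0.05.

t = (x̄ - μ₀)/(s/√n) = (101.4 - 100)/(10/√26) = 0.714. df = 25, critical t = ±2.06. Fail to reject H₀.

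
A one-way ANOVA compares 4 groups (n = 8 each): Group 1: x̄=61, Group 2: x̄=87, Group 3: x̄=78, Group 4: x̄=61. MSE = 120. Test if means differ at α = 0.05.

Grand mean = 71.75. SS_between = 4022.0, MS_between = 1340.67. F = 11.172, F_crit ≈ 2.947. Reject H₀.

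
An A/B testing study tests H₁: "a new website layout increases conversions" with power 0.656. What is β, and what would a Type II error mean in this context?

β = 1 - power = 1 - 0.656 = 0.344. A Type II error is failing to reject H₀ when H₀ is false (false negative) — here, failing to conclude that a new website layout increases conversions when in fact it is true. Consequence: discarding a layout that would have improved conversions — lost revenue.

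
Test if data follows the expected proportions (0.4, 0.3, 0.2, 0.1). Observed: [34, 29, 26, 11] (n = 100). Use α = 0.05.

Expected: [40.0, 30.0, 20.0, 10.0]. χ² = 2.833. df = 3, critical = 7.815. Fail to reject H₀.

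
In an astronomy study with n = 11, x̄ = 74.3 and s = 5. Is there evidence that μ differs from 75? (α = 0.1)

t = (x̄ - μ₀)/(s/√n) = (74.3 - 75)/(5/√11) = -0.464. df = 10, critical t = ±1.812. Fail to reject H₀.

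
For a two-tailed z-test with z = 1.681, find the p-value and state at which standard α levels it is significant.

p = 2·P(Z > |1.681|) = 2·(1 - Φ(1.681)) ≈ 0.0928. Significant at α = 0.1.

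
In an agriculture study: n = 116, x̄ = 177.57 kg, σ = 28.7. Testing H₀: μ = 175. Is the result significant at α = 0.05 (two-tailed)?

z = (177.57 - 175)/(28.7/√116) = 0.964. Since |z| ≤ 1.96, not significant at α = 0.05.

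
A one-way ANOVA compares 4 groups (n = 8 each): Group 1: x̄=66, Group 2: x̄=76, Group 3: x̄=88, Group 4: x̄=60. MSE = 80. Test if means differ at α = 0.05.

Grand mean = 72.5. SS_between = 3608.0, MS_between = 1202.67. F = 15.033, F_crit ≈ 2.947. Reject H₀.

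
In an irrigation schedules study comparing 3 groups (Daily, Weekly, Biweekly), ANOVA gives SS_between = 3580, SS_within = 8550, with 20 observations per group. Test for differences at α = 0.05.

df_between = 2, df_within = 57. F = MS_between/MS_within = 1790.0/150.0 = 11.933. F_crit ≈ 3.159. Reject H₀. At least one mean differs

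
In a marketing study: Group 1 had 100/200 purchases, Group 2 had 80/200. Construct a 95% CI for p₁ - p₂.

p̂₁ = 0.5, p̂₂ = 0.4. Difference = 0.1. CI = (0.003, 0.197)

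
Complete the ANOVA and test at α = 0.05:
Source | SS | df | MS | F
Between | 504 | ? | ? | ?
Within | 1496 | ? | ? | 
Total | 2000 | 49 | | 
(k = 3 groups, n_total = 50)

df_between = 2, df_within = 47. MS_between = 252.0, MS_within = 31.83. F = 7.917, F_crit ≈ 3.195. Reject H₀.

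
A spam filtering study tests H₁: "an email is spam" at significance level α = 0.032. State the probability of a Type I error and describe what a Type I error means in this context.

P(Type I error) = α = 0.032. A Type I error is rejecting H₀ when H₀ is actually true (false positive) — here, concluding that an email is spam when in fact this is not the case. Consequence: a legitimate email is sent to the spam folder and the user misses it.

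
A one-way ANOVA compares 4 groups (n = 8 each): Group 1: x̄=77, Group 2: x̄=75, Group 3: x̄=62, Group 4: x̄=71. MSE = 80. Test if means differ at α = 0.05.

Grand mean = 71.25. SS_between = 1062.0, MS_between = 354.0. F = 4.425, F_crit ≈ 2.947. Reject H₀.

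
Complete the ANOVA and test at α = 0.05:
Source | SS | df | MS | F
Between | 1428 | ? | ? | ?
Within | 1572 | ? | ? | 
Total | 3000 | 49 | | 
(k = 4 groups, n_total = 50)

df_between = 3, df_within = 46. MS_between = 476.0, MS_within = 34.17. F = 13.929, F_crit ≈ 2.807. Reject H₀.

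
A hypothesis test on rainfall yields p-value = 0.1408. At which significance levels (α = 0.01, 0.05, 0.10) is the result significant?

p = 0.1408. Not significant at any of the given levels.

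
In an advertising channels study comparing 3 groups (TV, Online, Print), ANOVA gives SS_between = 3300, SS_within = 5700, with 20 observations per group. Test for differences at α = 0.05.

df_between = 2, df_within = 57. F = MS_between/MS_within = 1650.0/100.0 = 16.5. F_crit ≈ 3.159. Reject H₀. At least one mean differs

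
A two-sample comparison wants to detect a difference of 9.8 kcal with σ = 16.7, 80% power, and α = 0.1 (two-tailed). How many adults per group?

n per group = 2(z_α/2 + z_β)²σ²/d² = 2×(1.645 + 0.84)²×16.7²/9.8² = 35.9 → n = 36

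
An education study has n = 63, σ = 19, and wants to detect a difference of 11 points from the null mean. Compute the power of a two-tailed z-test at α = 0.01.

SE = σ/√n = 19/√63 = 2.394. Non-centrality λ = d/SE = 11/2.394 = 4.595. Power ≈ Φ(λ - z_{α/2}) = Φ(4.595 - 2.576) = Φ(2.019) = 0.978.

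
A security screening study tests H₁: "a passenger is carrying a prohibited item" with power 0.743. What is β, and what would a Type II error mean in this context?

β = 1 - power = 1 - 0.743 = 0.257. A Type II error is failing to reject H₀ when H₀ is false (false negative) — here, failing to conclude that a passenger is carrying a prohibited item when in fact it is true. Consequence: letting a prohibited item through — security breach.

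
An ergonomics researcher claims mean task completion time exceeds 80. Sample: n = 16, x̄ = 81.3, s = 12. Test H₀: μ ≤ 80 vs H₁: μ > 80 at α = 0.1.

t = (81.3 - 80)/(12/√16) = 0.433, df = 15. Critical t = 1.341. Fail to reject H₀.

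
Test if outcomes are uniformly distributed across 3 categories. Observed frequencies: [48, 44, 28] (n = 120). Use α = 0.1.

Expected = 40 each. χ² = Σ(O-E)²/E = 5.6. df = 2, critical value = 4.605. Reject H₀.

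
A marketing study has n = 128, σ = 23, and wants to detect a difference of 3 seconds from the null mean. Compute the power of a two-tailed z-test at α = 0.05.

SE = σ/√n = 23/√128 = 2.033. Non-centrality λ = d/SE = 3/2.033 = 1.476. Power ≈ Φ(λ - z_{α/2}) = Φ(1.476 - 1.96) = Φ(-0.484) = 0.314.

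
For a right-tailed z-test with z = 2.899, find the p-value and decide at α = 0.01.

p = P(Z > 2.899) = 1 - Φ(2.899) ≈ 0.0019. Since p < 0.01, reject H₀ (significant) at α = 0.01.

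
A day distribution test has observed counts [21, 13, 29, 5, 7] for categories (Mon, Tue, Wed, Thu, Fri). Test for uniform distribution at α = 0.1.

Expected = 15 each. χ² = Σ(O-E)²/E = 26.667. df = 4, critical value = 7.779. Reject H₀.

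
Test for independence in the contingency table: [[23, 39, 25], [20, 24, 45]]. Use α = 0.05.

χ² = 9.474. df = 2, critical = 5.991. Reject H₀. Variables are dependent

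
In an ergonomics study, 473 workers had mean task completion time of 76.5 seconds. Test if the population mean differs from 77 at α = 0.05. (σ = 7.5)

z = (x̄ - μ₀)/(σ/√n) = (76.5 - 77)/(7.5/√473) = -1.45. Critical value: ±1.96. Since |-1.45| ≤ 1.96, Fail to reject H₀.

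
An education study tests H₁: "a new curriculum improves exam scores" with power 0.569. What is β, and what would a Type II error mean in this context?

β = 1 - power = 1 - 0.569 = 0.431. A Type II error is failing to reject H₀ when H₀ is false (false negative) — here, failing to conclude that a new curriculum improves exam scores when in fact it is true. Consequence: keeping the old curriculum when the new one would have helped students.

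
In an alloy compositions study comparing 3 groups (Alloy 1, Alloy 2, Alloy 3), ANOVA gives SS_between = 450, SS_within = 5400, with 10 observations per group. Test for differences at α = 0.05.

df_between = 2, df_within = 27. F = MS_between/MS_within = 225.0/200.0 = 1.125. F_crit ≈ 3.354. Fail to reject H₀.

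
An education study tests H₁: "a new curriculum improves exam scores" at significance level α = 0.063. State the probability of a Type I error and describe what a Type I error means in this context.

P(Type I error) = α = 0.063. A Type I error is rejecting H₀ when H₀ is actually true (false positive) — here, concluding that a new curriculum improves exam scores when in fact this is not the case. Consequence: adopting a curriculum that gives no real benefit — disruption for nothing.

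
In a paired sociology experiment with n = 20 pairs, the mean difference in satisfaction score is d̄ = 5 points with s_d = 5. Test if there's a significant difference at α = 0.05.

t = d̄/(s_d/√n) = 5/(5/√20) = 4.472. df = 19, critical t = ±2.093. Reject H₀.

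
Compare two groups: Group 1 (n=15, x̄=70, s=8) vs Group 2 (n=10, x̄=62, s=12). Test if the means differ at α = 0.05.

Pooled sp = 9.76. t = 2.007, df = 23. Critical t = ±2.069. Fail to reject H₀.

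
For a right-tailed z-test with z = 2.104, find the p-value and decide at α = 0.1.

p = P(Z > 2.104) = 1 - Φ(2.104) ≈ 0.0177. Since p < 0.1, reject H₀ (significant) at α = 0.1.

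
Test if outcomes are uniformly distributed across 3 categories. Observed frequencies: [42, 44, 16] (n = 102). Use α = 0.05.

Expected = 34 each. χ² = Σ(O-E)²/E = 14.353. df = 2, critical value = 5.991. Reject H₀.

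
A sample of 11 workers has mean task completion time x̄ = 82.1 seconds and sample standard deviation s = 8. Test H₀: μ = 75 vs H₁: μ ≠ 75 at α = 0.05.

t = (x̄ - μ₀)/(s/√n) = (82.1 - 75)/(8/√11) = 2.944. df = 10, critical t = ±2.228. Reject H₀.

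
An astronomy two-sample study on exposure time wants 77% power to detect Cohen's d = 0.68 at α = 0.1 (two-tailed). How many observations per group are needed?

z_{α/2} = 1.645, z_β = Φ⁻¹(0.77) = 0.739. For medium effect (d = 0.68): n per group = 2(z_{α/2} + z_β)²/d² = 2(1.645 + 0.739)²/0.68² = 24.6 → 25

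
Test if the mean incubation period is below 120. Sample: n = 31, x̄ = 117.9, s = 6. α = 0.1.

t = (117.9 - 120)/(6/√31) = -1.949, df = 30. Critical t = -1.31. Reject H₀.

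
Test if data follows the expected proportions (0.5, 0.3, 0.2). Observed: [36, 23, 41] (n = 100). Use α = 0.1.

Expected: [50.0, 30.0, 20.0]. χ² = 27.603. df = 2, critical = 4.605. Reject H₀.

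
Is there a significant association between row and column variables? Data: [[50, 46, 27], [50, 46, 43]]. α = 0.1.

χ² = 2.69. df = 2, critical = 4.605. Fail to reject H₀. No evidence of dependence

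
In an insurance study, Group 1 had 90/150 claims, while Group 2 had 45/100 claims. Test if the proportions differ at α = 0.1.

p̂₁ = 0.6, p̂₂ = 0.45, pooled p̂ = 0.54. z = 2.331. Critical: ±1.645. Reject H₀.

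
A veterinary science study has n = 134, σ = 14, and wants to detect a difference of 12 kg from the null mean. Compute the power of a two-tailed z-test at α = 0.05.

SE = σ/√n = 14/√134 = 1.209. Non-centrality λ = d/SE = 12/1.209 = 9.922. Power ≈ Φ(λ - z_{α/2}) = Φ(9.922 - 1.96) = Φ(7.962) = 1.0.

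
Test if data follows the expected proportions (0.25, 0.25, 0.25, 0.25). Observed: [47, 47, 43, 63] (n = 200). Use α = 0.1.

Expected: [50.0, 50.0, 50.0, 50.0]. χ² = 4.72. df = 3, critical = 6.251. Fail to reject H₀.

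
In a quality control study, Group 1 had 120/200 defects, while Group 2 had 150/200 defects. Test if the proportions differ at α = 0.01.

p̂₁ = 0.6, p̂₂ = 0.75, pooled p̂ = 0.675. z = -3.203. Critical: ±2.576. Reject H₀.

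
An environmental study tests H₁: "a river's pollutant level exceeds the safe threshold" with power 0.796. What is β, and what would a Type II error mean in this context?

β = 1 - power = 1 - 0.796 = 0.204. A Type II error is failing to reject H₀ when H₀ is false (false negative) — here, failing to conclude that a river's pollutant level exceeds the safe threshold when in fact it is true. Consequence: allowing unsafe pollution to continue.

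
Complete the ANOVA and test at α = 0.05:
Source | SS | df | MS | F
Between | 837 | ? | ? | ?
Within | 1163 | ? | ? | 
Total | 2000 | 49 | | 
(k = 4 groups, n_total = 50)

df_between = 3, df_within = 46. MS_between = 279.0, MS_within = 25.28. F = 11.035, F_crit ≈ 2.807. Reject H₀.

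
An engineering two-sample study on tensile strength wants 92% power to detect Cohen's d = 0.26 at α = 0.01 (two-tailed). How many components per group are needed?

z_{α/2} = 2.576, z_β = Φ⁻¹(0.92) = 1.405. For small effect (d = 0.26): n per group = 2(z_{α/2} + z_β)²/d² = 2(2.576 + 1.405)²/0.26² = 468.9 → 469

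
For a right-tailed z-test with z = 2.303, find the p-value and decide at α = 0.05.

p = P(Z > 2.303) = 1 - Φ(2.303) ≈ 0.0106. Since p < 0.05, reject H₀ (significant) at α = 0.05.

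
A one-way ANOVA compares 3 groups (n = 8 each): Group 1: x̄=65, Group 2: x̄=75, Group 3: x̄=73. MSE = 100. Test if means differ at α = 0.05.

Grand mean = 71.0. SS_between = 448.0, MS_between = 224.0. F = 2.24, F_crit ≈ 3.467. Fail to reject H₀.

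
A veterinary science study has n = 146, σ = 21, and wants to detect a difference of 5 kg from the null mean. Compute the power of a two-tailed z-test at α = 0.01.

SE = σ/√n = 21/√146 = 1.738. Non-centrality λ = d/SE = 5/1.738 = 2.877. Power ≈ Φ(λ - z_{α/2}) = Φ(2.877 - 2.576) = Φ(0.301) = 0.618.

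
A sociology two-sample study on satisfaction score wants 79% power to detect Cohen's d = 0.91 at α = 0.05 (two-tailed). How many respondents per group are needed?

z_{α/2} = 1.96, z_β = Φ⁻¹(0.79) = 0.806. For large effect (d = 0.91): n per group = 2(z_{α/2} + z_β)²/d² = 2(1.96 + 0.806)²/0.91² = 18.5 → 19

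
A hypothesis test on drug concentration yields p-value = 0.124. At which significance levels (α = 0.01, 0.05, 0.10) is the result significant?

p = 0.124. Not significant at any of the given levels.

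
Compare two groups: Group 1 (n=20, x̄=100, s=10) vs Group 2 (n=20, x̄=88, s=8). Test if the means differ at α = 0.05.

Pooled sp = 9.06. t = 4.191, df = 38. Critical t = ±2.024. Reject H₀.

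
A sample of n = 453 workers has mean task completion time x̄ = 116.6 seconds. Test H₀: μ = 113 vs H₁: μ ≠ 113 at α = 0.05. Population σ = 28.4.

z = (x̄ - μ₀)/(σ/√n) = (116.6 - 113)/(28.4/√453) = 2.698. Critical value: ±1.96. Since |2.698| > 1.96, Reject H₀.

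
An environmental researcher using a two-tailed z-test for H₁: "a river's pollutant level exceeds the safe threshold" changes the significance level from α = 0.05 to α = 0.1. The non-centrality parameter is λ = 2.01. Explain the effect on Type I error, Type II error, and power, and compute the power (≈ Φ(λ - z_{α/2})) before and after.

Increasing α from 0.05 to 0.1:
• Type I error rate increases (α is the Type I rate by definition).
• Critical value moves from z_{α/2} = 1.96 to 1.645, so power = Φ(λ - z_{α/2}) goes from Φ(2.01 - 1.96) = 0.52 to Φ(2.01 - 1.645) = 0.642.
• Type II error rate β = 1 - power therefore decreases (0.48 → 0.358).
Appropriate when false negatives are costly — here, allowing unsafe pollution to continue.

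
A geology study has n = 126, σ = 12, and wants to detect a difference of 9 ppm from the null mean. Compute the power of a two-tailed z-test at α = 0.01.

SE = σ/√n = 12/√126 = 1.069. Non-centrality λ = d/SE = 9/1.069 = 8.419. Power ≈ Φ(λ - z_{α/2}) = Φ(8.419 - 2.576) = Φ(5.843) = 1.0.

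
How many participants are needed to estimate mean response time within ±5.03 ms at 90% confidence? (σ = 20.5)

n = (z*σ/E)² = (1.645×20.5/5.03)² = 44.9 → n = 45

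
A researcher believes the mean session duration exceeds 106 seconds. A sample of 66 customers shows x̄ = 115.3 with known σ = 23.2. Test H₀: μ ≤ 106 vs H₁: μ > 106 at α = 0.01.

z = 3.257. Critical value: 2.33. Reject H₀.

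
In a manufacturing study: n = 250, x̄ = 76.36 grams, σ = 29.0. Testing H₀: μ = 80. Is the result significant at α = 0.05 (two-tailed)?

z = (76.36 - 80)/(29.0/√250) = -1.985. Since |z| > 1.96, significant at α = 0.05.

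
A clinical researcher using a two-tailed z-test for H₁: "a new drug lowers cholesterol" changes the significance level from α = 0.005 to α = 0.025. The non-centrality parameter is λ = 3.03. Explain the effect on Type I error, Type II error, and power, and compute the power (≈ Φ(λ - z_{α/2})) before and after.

Increasing α from 0.005 to 0.025:
• Type I error rate increases (α is the Type I rate by definition).
• Critical value moves from z_{α/2} = 2.807 to 2.241, so power = Φ(λ - z_{α/2}) goes from Φ(3.03 - 2.807) = 0.588 to Φ(3.03 - 2.241) = 0.785.
• Type II error rate β = 1 - power therefore decreases (0.412 → 0.215).
Appropriate when false negatives are costly — here, shelving an effective drug — patients miss out on a treatment that would have helped.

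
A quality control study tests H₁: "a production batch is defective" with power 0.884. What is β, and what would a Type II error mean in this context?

β = 1 - power = 1 - 0.884 = 0.116. A Type II error is failing to reject H₀ when H₀ is false (false negative) — here, failing to conclude that a production batch is defective when in fact it is true. Consequence: shipping a defective batch — faulty products reach customers.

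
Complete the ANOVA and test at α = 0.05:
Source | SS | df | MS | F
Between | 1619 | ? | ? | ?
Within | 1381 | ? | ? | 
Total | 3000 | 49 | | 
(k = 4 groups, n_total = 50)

df_between = 3, df_within = 46. MS_between = 539.67, MS_within = 30.02. F = 17.976, F_crit ≈ 2.807. Reject H₀.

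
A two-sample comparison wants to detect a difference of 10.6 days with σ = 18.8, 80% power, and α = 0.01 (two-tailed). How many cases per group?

n per group = 2(z_α/2 + z_β)²σ²/d² = 2×(2.576 + 0.84)²×18.8²/10.6² = 73.4 → n = 74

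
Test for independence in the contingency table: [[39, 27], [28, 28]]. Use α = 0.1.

χ² = 1.011. df = 1, critical = 2.706. Fail to reject H₀. No evidence of dependence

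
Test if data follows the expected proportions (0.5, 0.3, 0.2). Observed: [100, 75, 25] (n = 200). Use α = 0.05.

Expected: [100.0, 60.0, 40.0]. χ² = 9.375. df = 2, critical = 5.991. Reject H₀.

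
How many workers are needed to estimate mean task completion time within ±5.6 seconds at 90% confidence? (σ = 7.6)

n = (z*σ/E)² = (1.645×7.6/5.6)² = 5.0 → n = 5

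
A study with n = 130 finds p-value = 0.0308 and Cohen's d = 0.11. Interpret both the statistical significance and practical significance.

Statistically significant (p = 0.0308 < 0.05). Cohen's d = 0.11 indicates a very small effect size. Both statistical and practical significance should be considered.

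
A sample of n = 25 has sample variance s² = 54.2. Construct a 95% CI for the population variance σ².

df = 24. χ²_{0.025} = 39.364, χ²_{0.975} = 12.401. CI for σ² = ((n-1)s²/χ²_{α/2}, (n-1)s²/χ²_{1-α/2}) = (24·54.2/39.364, 24·54.2/12.401) = (33.05, 104.89)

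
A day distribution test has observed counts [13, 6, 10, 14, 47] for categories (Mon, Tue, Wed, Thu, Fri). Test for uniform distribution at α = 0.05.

Expected = 18 each. χ² = Σ(O-E)²/E = 60.556. df = 4, critical value = 9.488. Reject H₀.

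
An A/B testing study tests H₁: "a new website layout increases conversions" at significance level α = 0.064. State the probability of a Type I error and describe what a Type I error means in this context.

P(Type I error) = α = 0.064. A Type I error is rejecting H₀ when H₀ is actually true (false positive) — here, concluding that a new website layout increases conversions when in fact this is not the case. Consequence: rolling out a layout that doesn't actually help — wasted engineering effort.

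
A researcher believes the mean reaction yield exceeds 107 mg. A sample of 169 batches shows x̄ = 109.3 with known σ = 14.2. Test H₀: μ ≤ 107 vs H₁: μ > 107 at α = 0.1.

z = 2.106. Critical value: 1.28. Reject H₀.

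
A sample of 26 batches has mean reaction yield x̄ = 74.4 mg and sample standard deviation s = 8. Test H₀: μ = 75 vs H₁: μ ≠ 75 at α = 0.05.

t = (x̄ - μ₀)/(s/√n) = (74.4 - 75)/(8/√26) = -0.382. df = 25, critical t = ±2.06. Fail to reject H₀.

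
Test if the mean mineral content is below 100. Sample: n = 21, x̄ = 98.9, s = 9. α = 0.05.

t = (98.9 - 100)/(9/√21) = -0.56, df = 20. Critical t = -1.725. Fail to reject H₀.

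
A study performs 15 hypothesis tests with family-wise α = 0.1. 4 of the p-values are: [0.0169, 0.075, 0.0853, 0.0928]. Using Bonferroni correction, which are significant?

Bonferroni α = 0.1/15 = 0.00667. None of the given p-values are significant.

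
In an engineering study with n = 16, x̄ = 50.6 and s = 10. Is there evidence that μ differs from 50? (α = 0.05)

t = (x̄ - μ₀)/(s/√n) = (50.6 - 50)/(10/√16) = 0.24. df = 15, critical t = ±2.131. Fail to reject H₀.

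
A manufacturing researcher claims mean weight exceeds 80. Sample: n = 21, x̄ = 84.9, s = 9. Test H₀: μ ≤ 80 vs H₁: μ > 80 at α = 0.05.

t = (84.9 - 80)/(9/√21) = 2.495, df = 20. Critical t = 1.725. Reject H₀.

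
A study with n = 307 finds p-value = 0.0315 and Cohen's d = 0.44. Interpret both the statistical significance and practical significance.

Statistically significant (p = 0.0315 < 0.05). Cohen's d = 0.44 indicates a small effect size. Both statistical and practical significance should be considered.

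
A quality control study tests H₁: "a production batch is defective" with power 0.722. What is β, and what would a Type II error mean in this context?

β = 1 - power = 1 - 0.722 = 0.278. A Type II error is failing to reject H₀ when H₀ is false (false negative) — here, failing to conclude that a production batch is defective when in fact it is true. Consequence: shipping a defective batch — faulty products reach customers.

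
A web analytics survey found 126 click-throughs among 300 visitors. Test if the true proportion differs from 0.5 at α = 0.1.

p̂ = 0.42, p₀ = 0.5. z = (p̂ - p₀)/√(p₀(1-p₀)/n) = -2.771. Critical: ±1.645. Reject H₀.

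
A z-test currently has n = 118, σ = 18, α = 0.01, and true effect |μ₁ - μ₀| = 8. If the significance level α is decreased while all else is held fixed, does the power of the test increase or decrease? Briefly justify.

Power decreases: a smaller α raises the critical value, so less of the H₁ sampling distribution falls in the rejection region.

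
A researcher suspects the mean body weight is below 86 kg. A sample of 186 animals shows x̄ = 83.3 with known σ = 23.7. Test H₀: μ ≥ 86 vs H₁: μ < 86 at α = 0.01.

z = -1.554. Critical value: -2.33. Fail to reject H₀.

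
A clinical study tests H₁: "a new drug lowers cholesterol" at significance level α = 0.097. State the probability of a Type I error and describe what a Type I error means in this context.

P(Type I error) = α = 0.097. A Type I error is rejecting H₀ when H₀ is actually true (false positive) — here, concluding that a new drug lowers cholesterol when in fact this is not the case. Consequence: approving an ineffective drug — patients take a useless medication and may skip effective alternatives.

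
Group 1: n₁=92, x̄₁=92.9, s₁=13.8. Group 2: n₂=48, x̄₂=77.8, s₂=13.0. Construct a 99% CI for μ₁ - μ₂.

Difference = 15.1. SE = √(13.8²/92 + 13.0²/48) = 2.364. CI = (9.01, 21.19)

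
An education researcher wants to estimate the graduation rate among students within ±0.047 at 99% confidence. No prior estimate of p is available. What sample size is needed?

Conservative approach: use p = 0.5 (maximizes p(1-p) = 0.25). n = z²(0.25)/E² = 2.576²×0.25/0.047² = 751.0 → n = 751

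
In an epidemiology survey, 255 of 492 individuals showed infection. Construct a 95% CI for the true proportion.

p̂ = 0.518. CI = p̂ ± z*√(p̂(1-p̂)/n) = (0.474, 0.562)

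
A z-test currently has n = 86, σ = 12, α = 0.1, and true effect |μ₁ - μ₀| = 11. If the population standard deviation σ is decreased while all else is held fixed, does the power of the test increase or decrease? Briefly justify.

Power increases: a smaller σ shrinks the standard error σ/√n, moving the sampling distribution under H₁ further from the critical value.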